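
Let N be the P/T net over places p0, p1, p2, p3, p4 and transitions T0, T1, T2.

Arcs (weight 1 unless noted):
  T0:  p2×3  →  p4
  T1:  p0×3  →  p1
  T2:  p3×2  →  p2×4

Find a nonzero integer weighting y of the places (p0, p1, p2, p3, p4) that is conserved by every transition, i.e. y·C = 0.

y = (p0:1, p1:3, p2:0, p3:0, p4:0)

Incidence matrix C (rows=places, cols=transitions):
       T0   T1   T2
   p0   0   -3    0
   p1   0    1    0
   p2  -3    0    4
   p3   0    0   -2
   p4   1    0    0

Candidate y = [1, 3, 0, 0, 0]; check y·C column-wise:
  col T0: 1·0 + 3·0 + 0·-3 + 0·1 = 0
  col T1: 1·-3 + 3·1 = 0
  col T2: 1·0 + 3·0 + 0·4 + 0·-2 = 0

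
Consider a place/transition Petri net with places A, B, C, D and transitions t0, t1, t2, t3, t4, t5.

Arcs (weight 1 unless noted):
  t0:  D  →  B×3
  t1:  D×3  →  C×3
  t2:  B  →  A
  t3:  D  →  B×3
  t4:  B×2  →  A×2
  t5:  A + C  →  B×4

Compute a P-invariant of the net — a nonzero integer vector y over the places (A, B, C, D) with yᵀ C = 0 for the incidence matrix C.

y = (A:1, B:1, C:3, D:3)

Incidence matrix C (rows=places, cols=transitions):
       t0   t1   t2   t3   t4   t5
    A   0    0    1    0    2   -1
    B   3    0   -1    3   -2    4
    C   0    3    0    0    0   -1
    D  -1   -3    0   -1    0    0

Candidate y = [1, 1, 3, 3]; check y·C column-wise:
  col t0: 1·0 + 1·3 + 3·0 + 3·-1 = 0
  col t1: 1·0 + 1·0 + 3·3 + 3·-3 = 0
  col t2: 1·1 + 1·-1 + 3·0 + 3·0 = 0
  col t3: 1·0 + 1·3 + 3·0 + 3·-1 = 0
  col t4: 1·2 + 1·-2 + 3·0 + 3·0 = 0
  col t5: 1·-1 + 1·4 + 3·-1 + 3·0 = 0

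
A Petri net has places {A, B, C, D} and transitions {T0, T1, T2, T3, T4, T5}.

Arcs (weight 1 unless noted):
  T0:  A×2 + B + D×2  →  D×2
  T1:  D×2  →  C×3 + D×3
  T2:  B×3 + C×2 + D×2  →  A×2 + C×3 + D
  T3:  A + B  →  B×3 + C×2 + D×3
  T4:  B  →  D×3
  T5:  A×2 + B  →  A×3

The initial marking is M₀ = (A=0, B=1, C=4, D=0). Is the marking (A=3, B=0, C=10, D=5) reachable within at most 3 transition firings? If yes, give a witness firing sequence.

NO — not reachable within 3 firings

depth 0: 1 marking
depth 1: 2 markings reached so far
depth 2: 3 markings reached so far
depth 3: 4 markings reached so far
target is not among the 4 markings reachable within 3 steps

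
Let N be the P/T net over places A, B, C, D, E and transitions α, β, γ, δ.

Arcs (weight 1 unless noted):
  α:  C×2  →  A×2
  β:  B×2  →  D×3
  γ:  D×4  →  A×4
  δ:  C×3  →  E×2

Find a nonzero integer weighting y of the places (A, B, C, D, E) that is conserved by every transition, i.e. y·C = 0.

y = (A:2, B:3, C:2, D:2, E:3)

Incidence matrix C (rows=places, cols=transitions):
        α    β    γ    δ
    A   2    0    4    0
    B   0   -2    0    0
    C  -2    0    0   -3
    D   0    3   -4    0
    E   0    0    0    2

Candidate y = [2, 3, 2, 2, 3]; check y·C column-wise:
  col α: 2·2 + 3·0 + 2·-2 + 2·0 + 3·0 = 0
  col β: 2·0 + 3·-2 + 2·0 + 2·3 + 3·0 = 0
  col γ: 2·4 + 3·0 + 2·0 + 2·-4 + 3·0 = 0
  col δ: 2·0 + 3·0 + 2·-3 + 2·0 + 3·2 = 0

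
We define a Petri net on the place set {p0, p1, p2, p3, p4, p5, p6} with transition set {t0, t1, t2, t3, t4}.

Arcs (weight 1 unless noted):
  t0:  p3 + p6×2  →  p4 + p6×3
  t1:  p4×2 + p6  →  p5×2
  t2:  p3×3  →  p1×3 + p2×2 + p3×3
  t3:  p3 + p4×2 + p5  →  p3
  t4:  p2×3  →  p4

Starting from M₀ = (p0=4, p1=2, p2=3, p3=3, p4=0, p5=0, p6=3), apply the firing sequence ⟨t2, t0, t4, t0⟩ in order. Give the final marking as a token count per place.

(p0=4, p1=5, p2=2, p3=1, p4=3, p5=0, p6=5)

step 1: fire t2:  (p0=4, p1=2, p2=3, p3=3, p4=0, p5=0, p6=3) → (p0=4, p1=5, p2=5, p3=3, p4=0, p5=0, p6=3)
step 2: fire t0:  (p0=4, p1=5, p2=5, p3=3, p4=0, p5=0, p6=3) → (p0=4, p1=5, p2=5, p3=2, p4=1, p5=0, p6=4)
step 3: fire t4:  (p0=4, p1=5, p2=5, p3=2, p4=1, p5=0, p6=4) → (p0=4, p1=5, p2=2, p3=2, p4=2, p5=0, p6=4)
step 4: fire t0:  (p0=4, p1=5, p2=2, p3=2, p4=2, p5=0, p6=4) → (p0=4, p1=5, p2=2, p3=1, p4=3, p5=0, p6=5)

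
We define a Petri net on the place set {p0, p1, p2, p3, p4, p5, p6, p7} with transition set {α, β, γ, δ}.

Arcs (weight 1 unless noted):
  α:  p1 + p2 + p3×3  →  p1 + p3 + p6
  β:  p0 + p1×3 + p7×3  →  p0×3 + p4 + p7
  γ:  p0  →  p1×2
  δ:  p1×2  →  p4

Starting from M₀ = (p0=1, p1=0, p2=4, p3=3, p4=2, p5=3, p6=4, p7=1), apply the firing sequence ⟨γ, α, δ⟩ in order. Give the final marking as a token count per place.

step 1: fire γ:  (p0=1, p1=0, p2=4, p3=3, p4=2, p5=3, p6=4, p7=1) → (p0=0, p1=2, p2=4, p3=3, p4=2, p5=3, p6=4, p7=1)
step 2: fire α:  (p0=0, p1=2, p2=4, p3=3, p4=2, p5=3, p6=4, p7=1) → (p0=0, p1=2, p2=3, p3=1, p4=2, p5=3, p6=5, p7=1)
step 3: fire δ:  (p0=0, p1=2, p2=3, p3=1, p4=2, p5=3, p6=5, p7=1) → (p0=0, p1=0, p2=3, p3=1, p4=3, p5=3, p6=5, p7=1)

(p0=0, p1=0, p2=3, p3=1, p4=3, p5=3, p6=5, p7=1)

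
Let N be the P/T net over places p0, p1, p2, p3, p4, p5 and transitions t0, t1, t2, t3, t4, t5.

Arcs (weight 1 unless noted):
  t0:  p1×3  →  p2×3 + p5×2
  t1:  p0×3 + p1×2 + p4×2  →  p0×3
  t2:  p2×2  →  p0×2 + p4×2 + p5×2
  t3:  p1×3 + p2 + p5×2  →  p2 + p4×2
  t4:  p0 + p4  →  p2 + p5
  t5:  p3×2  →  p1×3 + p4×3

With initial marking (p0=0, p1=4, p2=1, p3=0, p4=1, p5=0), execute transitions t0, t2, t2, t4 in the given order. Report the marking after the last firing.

(p0=3, p1=1, p2=1, p3=0, p4=4, p5=7)

step 1: fire t0:  (p0=0, p1=4, p2=1, p3=0, p4=1, p5=0) → (p0=0, p1=1, p2=4, p3=0, p4=1, p5=2)
step 2: fire t2:  (p0=0, p1=1, p2=4, p3=0, p4=1, p5=2) → (p0=2, p1=1, p2=2, p3=0, p4=3, p5=4)
step 3: fire t2:  (p0=2, p1=1, p2=2, p3=0, p4=3, p5=4) → (p0=4, p1=1, p2=0, p3=0, p4=5, p5=6)
step 4: fire t4:  (p0=4, p1=1, p2=0, p3=0, p4=5, p5=6) → (p0=3, p1=1, p2=1, p3=0, p4=4, p5=7)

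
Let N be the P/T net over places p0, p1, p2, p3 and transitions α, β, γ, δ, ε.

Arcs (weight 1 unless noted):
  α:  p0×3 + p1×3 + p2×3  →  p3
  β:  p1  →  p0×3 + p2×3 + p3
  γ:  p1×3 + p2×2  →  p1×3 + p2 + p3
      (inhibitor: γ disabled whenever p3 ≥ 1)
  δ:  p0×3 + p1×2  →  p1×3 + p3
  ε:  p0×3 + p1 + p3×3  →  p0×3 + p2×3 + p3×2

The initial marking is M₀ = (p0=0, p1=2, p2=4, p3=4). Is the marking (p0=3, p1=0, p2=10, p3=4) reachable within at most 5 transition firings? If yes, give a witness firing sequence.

step 1: fire β:  (p0=0, p1=2, p2=4, p3=4) → (p0=3, p1=1, p2=7, p3=5)
step 2: fire ε:  (p0=3, p1=1, p2=7, p3=5) → (p0=3, p1=0, p2=10, p3=4)

YES — reachable via ⟨β, ε⟩ (2 firings)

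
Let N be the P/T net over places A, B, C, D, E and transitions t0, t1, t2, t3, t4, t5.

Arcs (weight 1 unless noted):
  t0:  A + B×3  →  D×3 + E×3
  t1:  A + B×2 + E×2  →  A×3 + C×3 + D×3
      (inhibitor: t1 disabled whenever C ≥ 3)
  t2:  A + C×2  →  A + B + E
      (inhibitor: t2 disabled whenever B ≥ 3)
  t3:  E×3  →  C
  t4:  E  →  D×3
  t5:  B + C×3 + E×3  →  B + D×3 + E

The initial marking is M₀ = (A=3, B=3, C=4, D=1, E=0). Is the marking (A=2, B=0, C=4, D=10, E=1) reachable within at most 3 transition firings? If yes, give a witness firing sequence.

YES — reachable via ⟨t0, t4, t4⟩ (3 firings)

step 1: fire t0:  (A=3, B=3, C=4, D=1, E=0) → (A=2, B=0, C=4, D=4, E=3)
step 2: fire t4:  (A=2, B=0, C=4, D=4, E=3) → (A=2, B=0, C=4, D=7, E=2)
step 3: fire t4:  (A=2, B=0, C=4, D=7, E=2) → (A=2, B=0, C=4, D=10, E=1)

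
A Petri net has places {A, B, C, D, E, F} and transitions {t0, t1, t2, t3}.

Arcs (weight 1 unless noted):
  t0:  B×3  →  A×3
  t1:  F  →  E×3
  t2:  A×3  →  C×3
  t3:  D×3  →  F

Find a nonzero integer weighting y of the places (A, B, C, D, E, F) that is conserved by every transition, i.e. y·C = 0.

y = (A:1, B:1, C:1, D:0, E:0, F:0)

Incidence matrix C (rows=places, cols=transitions):
       t0   t1   t2   t3
    A   3    0   -3    0
    B  -3    0    0    0
    C   0    0    3    0
    D   0    0    0   -3
    E   0    3    0    0
    F   0   -1    0    1

Candidate y = [1, 1, 1, 0, 0, 0]; check y·C column-wise:
  col t0: 1·3 + 1·-3 + 1·0 = 0
  col t1: 1·0 + 1·0 + 1·0 + 0·3 + 0·-1 = 0
  col t2: 1·-3 + 1·0 + 1·3 = 0
  col t3: 1·0 + 1·0 + 1·0 + 0·-3 + 0·1 = 0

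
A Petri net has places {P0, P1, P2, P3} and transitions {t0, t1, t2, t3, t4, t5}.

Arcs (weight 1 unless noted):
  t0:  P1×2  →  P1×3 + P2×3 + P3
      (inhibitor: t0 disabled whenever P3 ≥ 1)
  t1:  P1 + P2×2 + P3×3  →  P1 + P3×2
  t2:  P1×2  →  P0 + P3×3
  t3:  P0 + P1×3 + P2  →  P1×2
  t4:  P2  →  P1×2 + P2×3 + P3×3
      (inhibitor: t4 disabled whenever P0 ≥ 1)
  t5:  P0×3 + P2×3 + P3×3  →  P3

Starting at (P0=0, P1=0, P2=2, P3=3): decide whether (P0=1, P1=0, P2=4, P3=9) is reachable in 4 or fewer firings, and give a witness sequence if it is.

YES — reachable via ⟨t4, t2⟩ (2 firings)

step 1: fire t4:  (P0=0, P1=0, P2=2, P3=3) → (P0=0, P1=2, P2=4, P3=6)
step 2: fire t2:  (P0=0, P1=2, P2=4, P3=6) → (P0=1, P1=0, P2=4, P3=9)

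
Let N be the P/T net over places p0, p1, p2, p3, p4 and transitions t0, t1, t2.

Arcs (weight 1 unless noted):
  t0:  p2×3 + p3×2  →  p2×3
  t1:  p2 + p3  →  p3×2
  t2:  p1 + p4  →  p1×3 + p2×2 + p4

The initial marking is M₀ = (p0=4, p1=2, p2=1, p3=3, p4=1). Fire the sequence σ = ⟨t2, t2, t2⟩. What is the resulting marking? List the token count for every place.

step 1: fire t2:  (p0=4, p1=2, p2=1, p3=3, p4=1) → (p0=4, p1=4, p2=3, p3=3, p4=1)
step 2: fire t2:  (p0=4, p1=4, p2=3, p3=3, p4=1) → (p0=4, p1=6, p2=5, p3=3, p4=1)
step 3: fire t2:  (p0=4, p1=6, p2=5, p3=3, p4=1) → (p0=4, p1=8, p2=7, p3=3, p4=1)

(p0=4, p1=8, p2=7, p3=3, p4=1)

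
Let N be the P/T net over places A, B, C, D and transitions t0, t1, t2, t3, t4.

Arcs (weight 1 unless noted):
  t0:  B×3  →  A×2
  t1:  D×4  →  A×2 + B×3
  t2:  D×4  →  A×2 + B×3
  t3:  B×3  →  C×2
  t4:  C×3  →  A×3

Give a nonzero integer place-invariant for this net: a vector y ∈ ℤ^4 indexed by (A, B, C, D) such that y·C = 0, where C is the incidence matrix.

y = (A:3, B:2, C:3, D:3)

Incidence matrix C (rows=places, cols=transitions):
       t0   t1   t2   t3   t4
    A   2    2    2    0    3
    B  -3    3    3   -3    0
    C   0    0    0    2   -3
    D   0   -4   -4    0    0

Candidate y = [3, 2, 3, 3]; check y·C column-wise:
  col t0: 3·2 + 2·-3 + 3·0 + 3·0 = 0
  col t1: 3·2 + 2·3 + 3·0 + 3·-4 = 0
  col t2: 3·2 + 2·3 + 3·0 + 3·-4 = 0
  col t3: 3·0 + 2·-3 + 3·2 + 3·0 = 0
  col t4: 3·3 + 2·0 + 3·-3 + 3·0 = 0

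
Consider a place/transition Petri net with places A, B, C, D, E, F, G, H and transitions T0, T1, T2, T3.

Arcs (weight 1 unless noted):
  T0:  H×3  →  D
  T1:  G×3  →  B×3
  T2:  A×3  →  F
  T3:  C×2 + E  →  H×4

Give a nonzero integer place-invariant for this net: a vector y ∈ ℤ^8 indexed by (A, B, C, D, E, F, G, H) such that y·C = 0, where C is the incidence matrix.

y = (A:0, B:0, C:1, D:0, E:-2, F:0, G:0, H:0)

Incidence matrix C (rows=places, cols=transitions):
       T0   T1   T2   T3
    A   0    0   -3    0
    B   0    3    0    0
    C   0    0    0   -2
    D   1    0    0    0
    E   0    0    0   -1
    F   0    0    1    0
    G   0   -3    0    0
    H  -3    0    0    4

Candidate y = [0, 0, 1, 0, -2, 0, 0, 0]; check y·C column-wise:
  col T0: 1·0 + 0·1 + -2·0 + 0·-3 = 0
  col T1: 0·3 + 1·0 + -2·0 + 0·-3 = 0
  col T2: 0·-3 + 1·0 + -2·0 + 0·1 = 0
  col T3: 1·-2 + -2·-1 + 0·4 = 0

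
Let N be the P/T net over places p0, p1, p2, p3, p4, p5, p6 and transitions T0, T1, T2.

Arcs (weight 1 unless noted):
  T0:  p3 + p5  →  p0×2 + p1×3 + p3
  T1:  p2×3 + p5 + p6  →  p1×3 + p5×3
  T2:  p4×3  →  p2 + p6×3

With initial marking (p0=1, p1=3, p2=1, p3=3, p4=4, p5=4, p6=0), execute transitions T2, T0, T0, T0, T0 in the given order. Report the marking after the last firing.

(p0=9, p1=15, p2=2, p3=3, p4=1, p5=0, p6=3)

step 1: fire T2:  (p0=1, p1=3, p2=1, p3=3, p4=4, p5=4, p6=0) → (p0=1, p1=3, p2=2, p3=3, p4=1, p5=4, p6=3)
step 2: fire T0:  (p0=1, p1=3, p2=2, p3=3, p4=1, p5=4, p6=3) → (p0=3, p1=6, p2=2, p3=3, p4=1, p5=3, p6=3)
step 3: fire T0:  (p0=3, p1=6, p2=2, p3=3, p4=1, p5=3, p6=3) → (p0=5, p1=9, p2=2, p3=3, p4=1, p5=2, p6=3)
step 4: fire T0:  (p0=5, p1=9, p2=2, p3=3, p4=1, p5=2, p6=3) → (p0=7, p1=12, p2=2, p3=3, p4=1, p5=1, p6=3)
step 5: fire T0:  (p0=7, p1=12, p2=2, p3=3, p4=1, p5=1, p6=3) → (p0=9, p1=15, p2=2, p3=3, p4=1, p5=0, p6=3)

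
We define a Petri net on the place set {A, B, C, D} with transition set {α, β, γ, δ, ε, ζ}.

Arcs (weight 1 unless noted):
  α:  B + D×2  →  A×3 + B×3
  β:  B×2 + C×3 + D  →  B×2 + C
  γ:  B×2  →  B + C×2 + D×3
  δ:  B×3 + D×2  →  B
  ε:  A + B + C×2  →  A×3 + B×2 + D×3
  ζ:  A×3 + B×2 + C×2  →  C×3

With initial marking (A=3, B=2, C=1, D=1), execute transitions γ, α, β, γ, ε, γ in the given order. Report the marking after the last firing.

(A=8, B=2, C=3, D=10)

step 1: fire γ:  (A=3, B=2, C=1, D=1) → (A=3, B=1, C=3, D=4)
step 2: fire α:  (A=3, B=1, C=3, D=4) → (A=6, B=3, C=3, D=2)
step 3: fire β:  (A=6, B=3, C=3, D=2) → (A=6, B=3, C=1, D=1)
step 4: fire γ:  (A=6, B=3, C=1, D=1) → (A=6, B=2, C=3, D=4)
step 5: fire ε:  (A=6, B=2, C=3, D=4) → (A=8, B=3, C=1, D=7)
step 6: fire γ:  (A=8, B=3, C=1, D=7) → (A=8, B=2, C=3, D=10)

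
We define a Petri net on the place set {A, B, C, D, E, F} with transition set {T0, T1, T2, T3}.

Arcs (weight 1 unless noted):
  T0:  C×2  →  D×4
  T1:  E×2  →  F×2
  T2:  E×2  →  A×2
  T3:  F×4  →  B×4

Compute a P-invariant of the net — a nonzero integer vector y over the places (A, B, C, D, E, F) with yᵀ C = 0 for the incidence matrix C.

y = (A:0, B:0, C:2, D:1, E:0, F:0)

Incidence matrix C (rows=places, cols=transitions):
       T0   T1   T2   T3
    A   0    0    2    0
    B   0    0    0    4
    C  -2    0    0    0
    D   4    0    0    0
    E   0   -2   -2    0
    F   0    2    0   -4

Candidate y = [0, 0, 2, 1, 0, 0]; check y·C column-wise:
  col T0: 2·-2 + 1·4 = 0
  col T1: 2·0 + 1·0 + 0·-2 + 0·2 = 0
  col T2: 0·2 + 2·0 + 1·0 + 0·-2 = 0
  col T3: 0·4 + 2·0 + 1·0 + 0·-4 = 0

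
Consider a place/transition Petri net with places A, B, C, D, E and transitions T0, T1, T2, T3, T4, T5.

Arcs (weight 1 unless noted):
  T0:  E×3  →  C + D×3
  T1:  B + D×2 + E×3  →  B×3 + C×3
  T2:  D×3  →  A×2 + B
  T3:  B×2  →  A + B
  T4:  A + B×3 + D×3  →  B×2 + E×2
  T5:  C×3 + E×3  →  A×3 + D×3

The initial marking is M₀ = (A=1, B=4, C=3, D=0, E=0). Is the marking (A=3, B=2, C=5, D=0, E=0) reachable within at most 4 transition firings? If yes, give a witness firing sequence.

depth 0: 1 marking
depth 1: 2 markings reached so far
depth 2: 3 markings reached so far
depth 3: 4 markings reached so far
depth 4: 4 markings reached so far
(frontier empty at depth 4; search complete)
target is not among the 4 markings reachable within 4 steps

NO — not reachable within 4 firings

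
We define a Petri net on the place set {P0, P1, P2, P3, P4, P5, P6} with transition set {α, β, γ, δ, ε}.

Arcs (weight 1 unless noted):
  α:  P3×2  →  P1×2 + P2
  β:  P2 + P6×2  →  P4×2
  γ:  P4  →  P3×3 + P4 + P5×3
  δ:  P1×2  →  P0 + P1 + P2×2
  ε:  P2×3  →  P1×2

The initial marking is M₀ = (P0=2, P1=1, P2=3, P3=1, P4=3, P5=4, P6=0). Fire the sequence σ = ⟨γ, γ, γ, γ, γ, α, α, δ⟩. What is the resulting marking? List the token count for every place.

step 1: fire γ:  (P0=2, P1=1, P2=3, P3=1, P4=3, P5=4, P6=0) → (P0=2, P1=1, P2=3, P3=4, P4=3, P5=7, P6=0)
step 2: fire γ:  (P0=2, P1=1, P2=3, P3=4, P4=3, P5=7, P6=0) → (P0=2, P1=1, P2=3, P3=7, P4=3, P5=10, P6=0)
step 3: fire γ:  (P0=2, P1=1, P2=3, P3=7, P4=3, P5=10, P6=0) → (P0=2, P1=1, P2=3, P3=10, P4=3, P5=13, P6=0)
step 4: fire γ:  (P0=2, P1=1, P2=3, P3=10, P4=3, P5=13, P6=0) → (P0=2, P1=1, P2=3, P3=13, P4=3, P5=16, P6=0)
step 5: fire γ:  (P0=2, P1=1, P2=3, P3=13, P4=3, P5=16, P6=0) → (P0=2, P1=1, P2=3, P3=16, P4=3, P5=19, P6=0)
step 6: fire α:  (P0=2, P1=1, P2=3, P3=16, P4=3, P5=19, P6=0) → (P0=2, P1=3, P2=4, P3=14, P4=3, P5=19, P6=0)
step 7: fire α:  (P0=2, P1=3, P2=4, P3=14, P4=3, P5=19, P6=0) → (P0=2, P1=5, P2=5, P3=12, P4=3, P5=19, P6=0)
step 8: fire δ:  (P0=2, P1=5, P2=5, P3=12, P4=3, P5=19, P6=0) → (P0=3, P1=4, P2=7, P3=12, P4=3, P5=19, P6=0)

(P0=3, P1=4, P2=7, P3=12, P4=3, P5=19, P6=0)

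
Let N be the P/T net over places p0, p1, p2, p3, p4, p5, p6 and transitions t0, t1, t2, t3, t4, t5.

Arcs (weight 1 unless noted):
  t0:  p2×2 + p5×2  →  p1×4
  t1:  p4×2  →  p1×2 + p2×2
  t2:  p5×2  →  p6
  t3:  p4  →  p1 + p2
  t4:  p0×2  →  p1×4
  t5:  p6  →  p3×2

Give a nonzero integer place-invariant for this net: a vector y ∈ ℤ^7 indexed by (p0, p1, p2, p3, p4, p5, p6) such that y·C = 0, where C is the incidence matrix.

y = (p0:2, p1:1, p2:2, p3:0, p4:3, p5:0, p6:0)

Incidence matrix C (rows=places, cols=transitions):
       t0   t1   t2   t3   t4   t5
   p0   0    0    0    0   -2    0
   p1   4    2    0    1    4    0
   p2  -2    2    0    1    0    0
   p3   0    0    0    0    0    2
   p4   0   -2    0   -1    0    0
   p5  -2    0   -2    0    0    0
   p6   0    0    1    0    0   -1

Candidate y = [2, 1, 2, 0, 3, 0, 0]; check y·C column-wise:
  col t0: 2·0 + 1·4 + 2·-2 + 3·0 + 0·-2 = 0
  col t1: 2·0 + 1·2 + 2·2 + 3·-2 = 0
  col t2: 2·0 + 1·0 + 2·0 + 3·0 + 0·-2 + 0·1 = 0
  col t3: 2·0 + 1·1 + 2·1 + 3·-1 = 0
  col t4: 2·-2 + 1·4 + 2·0 + 3·0 = 0
  col t5: 2·0 + 1·0 + 2·0 + 0·2 + 3·0 + 0·-1 = 0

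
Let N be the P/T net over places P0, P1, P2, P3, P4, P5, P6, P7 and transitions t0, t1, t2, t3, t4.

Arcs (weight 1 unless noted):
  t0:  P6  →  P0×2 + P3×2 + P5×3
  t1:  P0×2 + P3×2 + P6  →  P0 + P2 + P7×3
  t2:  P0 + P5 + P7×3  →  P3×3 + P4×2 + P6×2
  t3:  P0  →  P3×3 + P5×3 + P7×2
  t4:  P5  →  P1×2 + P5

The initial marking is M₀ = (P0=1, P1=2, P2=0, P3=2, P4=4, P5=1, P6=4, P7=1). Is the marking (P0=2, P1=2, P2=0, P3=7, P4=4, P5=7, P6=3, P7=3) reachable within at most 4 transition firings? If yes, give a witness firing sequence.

step 1: fire t0:  (P0=1, P1=2, P2=0, P3=2, P4=4, P5=1, P6=4, P7=1) → (P0=3, P1=2, P2=0, P3=4, P4=4, P5=4, P6=3, P7=1)
step 2: fire t3:  (P0=3, P1=2, P2=0, P3=4, P4=4, P5=4, P6=3, P7=1) → (P0=2, P1=2, P2=0, P3=7, P4=4, P5=7, P6=3, P7=3)

YES — reachable via ⟨t0, t3⟩ (2 firings)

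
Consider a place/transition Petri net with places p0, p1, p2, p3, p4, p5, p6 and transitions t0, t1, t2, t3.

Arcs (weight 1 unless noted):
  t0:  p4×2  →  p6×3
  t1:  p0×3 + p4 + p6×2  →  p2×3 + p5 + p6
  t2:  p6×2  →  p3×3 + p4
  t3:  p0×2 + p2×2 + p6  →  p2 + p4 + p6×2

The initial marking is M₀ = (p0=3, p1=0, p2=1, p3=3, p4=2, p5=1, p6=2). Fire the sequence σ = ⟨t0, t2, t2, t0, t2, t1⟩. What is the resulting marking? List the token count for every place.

step 1: fire t0:  (p0=3, p1=0, p2=1, p3=3, p4=2, p5=1, p6=2) → (p0=3, p1=0, p2=1, p3=3, p4=0, p5=1, p6=5)
step 2: fire t2:  (p0=3, p1=0, p2=1, p3=3, p4=0, p5=1, p6=5) → (p0=3, p1=0, p2=1, p3=6, p4=1, p5=1, p6=3)
step 3: fire t2:  (p0=3, p1=0, p2=1, p3=6, p4=1, p5=1, p6=3) → (p0=3, p1=0, p2=1, p3=9, p4=2, p5=1, p6=1)
step 4: fire t0:  (p0=3, p1=0, p2=1, p3=9, p4=2, p5=1, p6=1) → (p0=3, p1=0, p2=1, p3=9, p4=0, p5=1, p6=4)
step 5: fire t2:  (p0=3, p1=0, p2=1, p3=9, p4=0, p5=1, p6=4) → (p0=3, p1=0, p2=1, p3=12, p4=1, p5=1, p6=2)
step 6: fire t1:  (p0=3, p1=0, p2=1, p3=12, p4=1, p5=1, p6=2) → (p0=0, p1=0, p2=4, p3=12, p4=0, p5=2, p6=1)

(p0=0, p1=0, p2=4, p3=12, p4=0, p5=2, p6=1)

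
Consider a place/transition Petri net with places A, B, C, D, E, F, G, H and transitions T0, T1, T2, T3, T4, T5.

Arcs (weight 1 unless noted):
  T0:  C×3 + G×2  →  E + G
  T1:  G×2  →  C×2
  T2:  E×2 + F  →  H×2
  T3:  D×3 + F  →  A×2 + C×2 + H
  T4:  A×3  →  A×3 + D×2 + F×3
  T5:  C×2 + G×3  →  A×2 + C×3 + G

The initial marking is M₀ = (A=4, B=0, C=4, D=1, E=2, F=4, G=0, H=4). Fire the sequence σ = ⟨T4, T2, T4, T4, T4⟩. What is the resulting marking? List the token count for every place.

step 1: fire T4:  (A=4, B=0, C=4, D=1, E=2, F=4, G=0, H=4) → (A=4, B=0, C=4, D=3, E=2, F=7, G=0, H=4)
step 2: fire T2:  (A=4, B=0, C=4, D=3, E=2, F=7, G=0, H=4) → (A=4, B=0, C=4, D=3, E=0, F=6, G=0, H=6)
step 3: fire T4:  (A=4, B=0, C=4, D=3, E=0, F=6, G=0, H=6) → (A=4, B=0, C=4, D=5, E=0, F=9, G=0, H=6)
step 4: fire T4:  (A=4, B=0, C=4, D=5, E=0, F=9, G=0, H=6) → (A=4, B=0, C=4, D=7, E=0, F=12, G=0, H=6)
step 5: fire T4:  (A=4, B=0, C=4, D=7, E=0, F=12, G=0, H=6) → (A=4, B=0, C=4, D=9, E=0, F=15, G=0, H=6)

(A=4, B=0, C=4, D=9, E=0, F=15, G=0, H=6)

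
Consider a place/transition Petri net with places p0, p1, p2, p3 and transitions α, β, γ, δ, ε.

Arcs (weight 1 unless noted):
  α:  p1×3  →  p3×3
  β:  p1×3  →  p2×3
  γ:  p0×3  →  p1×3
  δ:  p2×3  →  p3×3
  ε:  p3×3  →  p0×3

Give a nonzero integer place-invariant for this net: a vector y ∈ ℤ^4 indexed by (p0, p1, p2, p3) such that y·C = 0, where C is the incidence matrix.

Incidence matrix C (rows=places, cols=transitions):
        α    β    γ    δ    ε
   p0   0    0   -3    0    3
   p1  -3   -3    3    0    0
   p2   0    3    0   -3    0
   p3   3    0    0    3   -3

Candidate y = [1, 1, 1, 1]; check y·C column-wise:
  col α: 1·0 + 1·-3 + 1·0 + 1·3 = 0
  col β: 1·0 + 1·-3 + 1·3 + 1·0 = 0
  col γ: 1·-3 + 1·3 + 1·0 + 1·0 = 0
  col δ: 1·0 + 1·0 + 1·-3 + 1·3 = 0
  col ε: 1·3 + 1·0 + 1·0 + 1·-3 = 0

y = (p0:1, p1:1, p2:1, p3:1)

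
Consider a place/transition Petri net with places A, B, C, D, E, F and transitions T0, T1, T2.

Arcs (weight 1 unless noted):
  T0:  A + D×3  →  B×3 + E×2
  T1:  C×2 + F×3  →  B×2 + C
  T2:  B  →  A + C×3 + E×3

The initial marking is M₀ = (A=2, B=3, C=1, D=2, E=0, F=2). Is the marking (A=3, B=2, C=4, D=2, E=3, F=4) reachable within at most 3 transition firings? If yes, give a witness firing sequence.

NO — not reachable within 3 firings

depth 0: 1 marking
depth 1: 2 markings reached so far
depth 2: 3 markings reached so far
depth 3: 4 markings reached so far
target is not among the 4 markings reachable within 3 steps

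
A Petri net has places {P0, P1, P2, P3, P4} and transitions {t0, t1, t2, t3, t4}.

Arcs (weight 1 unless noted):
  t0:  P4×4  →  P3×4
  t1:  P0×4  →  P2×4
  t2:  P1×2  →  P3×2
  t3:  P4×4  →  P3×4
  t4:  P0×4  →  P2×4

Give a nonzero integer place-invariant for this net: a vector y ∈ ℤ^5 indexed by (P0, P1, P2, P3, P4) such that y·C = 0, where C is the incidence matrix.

y = (P0:1, P1:0, P2:1, P3:0, P4:0)

Incidence matrix C (rows=places, cols=transitions):
       t0   t1   t2   t3   t4
   P0   0   -4    0    0   -4
   P1   0    0   -2    0    0
   P2   0    4    0    0    4
   P3   4    0    2    4    0
   P4  -4    0    0   -4    0

Candidate y = [1, 0, 1, 0, 0]; check y·C column-wise:
  col t0: 1·0 + 1·0 + 0·4 + 0·-4 = 0
  col t1: 1·-4 + 1·4 = 0
  col t2: 1·0 + 0·-2 + 1·0 + 0·2 = 0
  col t3: 1·0 + 1·0 + 0·4 + 0·-4 = 0
  col t4: 1·-4 + 1·4 = 0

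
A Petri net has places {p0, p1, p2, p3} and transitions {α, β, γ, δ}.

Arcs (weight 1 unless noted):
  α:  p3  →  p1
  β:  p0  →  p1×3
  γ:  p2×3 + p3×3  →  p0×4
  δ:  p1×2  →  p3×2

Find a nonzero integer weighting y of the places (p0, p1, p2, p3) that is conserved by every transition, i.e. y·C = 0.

Incidence matrix C (rows=places, cols=transitions):
        α    β    γ    δ
   p0   0   -1    4    0
   p1   1    3    0   -2
   p2   0    0   -3    0
   p3  -1    0   -3    2

Candidate y = [3, 1, 3, 1]; check y·C column-wise:
  col α: 3·0 + 1·1 + 3·0 + 1·-1 = 0
  col β: 3·-1 + 1·3 + 3·0 + 1·0 = 0
  col γ: 3·4 + 1·0 + 3·-3 + 1·-3 = 0
  col δ: 3·0 + 1·-2 + 3·0 + 1·2 = 0

y = (p0:3, p1:1, p2:3, p3:1)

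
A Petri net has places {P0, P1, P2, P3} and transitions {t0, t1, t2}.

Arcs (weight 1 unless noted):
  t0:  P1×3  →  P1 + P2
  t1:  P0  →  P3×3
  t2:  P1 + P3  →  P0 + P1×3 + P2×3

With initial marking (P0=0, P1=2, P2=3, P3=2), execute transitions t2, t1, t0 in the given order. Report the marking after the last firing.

(P0=0, P1=2, P2=7, P3=4)

step 1: fire t2:  (P0=0, P1=2, P2=3, P3=2) → (P0=1, P1=4, P2=6, P3=1)
step 2: fire t1:  (P0=1, P1=4, P2=6, P3=1) → (P0=0, P1=4, P2=6, P3=4)
step 3: fire t0:  (P0=0, P1=4, P2=6, P3=4) → (P0=0, P1=2, P2=7, P3=4)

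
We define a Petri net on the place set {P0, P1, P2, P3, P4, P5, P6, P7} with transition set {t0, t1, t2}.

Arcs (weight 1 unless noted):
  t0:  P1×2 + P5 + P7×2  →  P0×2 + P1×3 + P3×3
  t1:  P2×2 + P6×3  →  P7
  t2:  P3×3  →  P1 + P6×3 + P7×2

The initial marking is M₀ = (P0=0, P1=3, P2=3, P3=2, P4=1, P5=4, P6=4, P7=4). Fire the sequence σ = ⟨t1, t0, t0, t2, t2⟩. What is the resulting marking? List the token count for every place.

(P0=4, P1=7, P2=1, P3=2, P4=1, P5=2, P6=7, P7=5)

step 1: fire t1:  (P0=0, P1=3, P2=3, P3=2, P4=1, P5=4, P6=4, P7=4) → (P0=0, P1=3, P2=1, P3=2, P4=1, P5=4, P6=1, P7=5)
step 2: fire t0:  (P0=0, P1=3, P2=1, P3=2, P4=1, P5=4, P6=1, P7=5) → (P0=2, P1=4, P2=1, P3=5, P4=1, P5=3, P6=1, P7=3)
step 3: fire t0:  (P0=2, P1=4, P2=1, P3=5, P4=1, P5=3, P6=1, P7=3) → (P0=4, P1=5, P2=1, P3=8, P4=1, P5=2, P6=1, P7=1)
step 4: fire t2:  (P0=4, P1=5, P2=1, P3=8, P4=1, P5=2, P6=1, P7=1) → (P0=4, P1=6, P2=1, P3=5, P4=1, P5=2, P6=4, P7=3)
step 5: fire t2:  (P0=4, P1=6, P2=1, P3=5, P4=1, P5=2, P6=4, P7=3) → (P0=4, P1=7, P2=1, P3=2, P4=1, P5=2, P6=7, P7=5)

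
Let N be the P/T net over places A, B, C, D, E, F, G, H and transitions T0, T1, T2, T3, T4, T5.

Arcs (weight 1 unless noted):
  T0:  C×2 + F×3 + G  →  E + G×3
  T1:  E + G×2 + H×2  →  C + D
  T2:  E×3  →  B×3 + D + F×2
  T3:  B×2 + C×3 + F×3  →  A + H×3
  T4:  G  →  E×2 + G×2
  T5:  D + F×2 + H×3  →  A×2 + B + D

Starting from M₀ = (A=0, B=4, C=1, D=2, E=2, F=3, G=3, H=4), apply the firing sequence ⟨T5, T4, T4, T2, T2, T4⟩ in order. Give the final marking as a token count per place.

step 1: fire T5:  (A=0, B=4, C=1, D=2, E=2, F=3, G=3, H=4) → (A=2, B=5, C=1, D=2, E=2, F=1, G=3, H=1)
step 2: fire T4:  (A=2, B=5, C=1, D=2, E=2, F=1, G=3, H=1) → (A=2, B=5, C=1, D=2, E=4, F=1, G=4, H=1)
step 3: fire T4:  (A=2, B=5, C=1, D=2, E=4, F=1, G=4, H=1) → (A=2, B=5, C=1, D=2, E=6, F=1, G=5, H=1)
step 4: fire T2:  (A=2, B=5, C=1, D=2, E=6, F=1, G=5, H=1) → (A=2, B=8, C=1, D=3, E=3, F=3, G=5, H=1)
step 5: fire T2:  (A=2, B=8, C=1, D=3, E=3, F=3, G=5, H=1) → (A=2, B=11, C=1, D=4, E=0, F=5, G=5, H=1)
step 6: fire T4:  (A=2, B=11, C=1, D=4, E=0, F=5, G=5, H=1) → (A=2, B=11, C=1, D=4, E=2, F=5, G=6, H=1)

(A=2, B=11, C=1, D=4, E=2, F=5, G=6, H=1)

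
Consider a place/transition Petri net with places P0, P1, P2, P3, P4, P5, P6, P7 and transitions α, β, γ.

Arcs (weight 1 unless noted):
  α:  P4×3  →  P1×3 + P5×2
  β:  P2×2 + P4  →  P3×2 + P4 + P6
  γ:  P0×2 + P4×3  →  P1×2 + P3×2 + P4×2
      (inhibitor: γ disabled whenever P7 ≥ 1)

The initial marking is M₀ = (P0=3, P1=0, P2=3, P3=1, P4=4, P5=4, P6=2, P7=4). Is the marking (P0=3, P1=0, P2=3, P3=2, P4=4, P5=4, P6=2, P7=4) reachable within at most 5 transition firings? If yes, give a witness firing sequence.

NO — not reachable within 5 firings

depth 0: 1 marking
depth 1: 3 markings reached so far
depth 2: 4 markings reached so far
depth 3: 4 markings reached so far
(frontier empty at depth 3; search complete)
target is not among the 4 markings reachable within 5 steps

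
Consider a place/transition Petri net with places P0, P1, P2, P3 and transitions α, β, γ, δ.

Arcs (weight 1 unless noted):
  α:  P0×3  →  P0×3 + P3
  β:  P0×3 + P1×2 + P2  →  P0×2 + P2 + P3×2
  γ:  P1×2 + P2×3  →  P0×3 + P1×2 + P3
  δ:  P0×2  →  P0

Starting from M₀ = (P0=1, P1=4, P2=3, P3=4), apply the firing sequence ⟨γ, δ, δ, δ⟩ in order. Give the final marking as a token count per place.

step 1: fire γ:  (P0=1, P1=4, P2=3, P3=4) → (P0=4, P1=4, P2=0, P3=5)
step 2: fire δ:  (P0=4, P1=4, P2=0, P3=5) → (P0=3, P1=4, P2=0, P3=5)
step 3: fire δ:  (P0=3, P1=4, P2=0, P3=5) → (P0=2, P1=4, P2=0, P3=5)
step 4: fire δ:  (P0=2, P1=4, P2=0, P3=5) → (P0=1, P1=4, P2=0, P3=5)

(P0=1, P1=4, P2=0, P3=5)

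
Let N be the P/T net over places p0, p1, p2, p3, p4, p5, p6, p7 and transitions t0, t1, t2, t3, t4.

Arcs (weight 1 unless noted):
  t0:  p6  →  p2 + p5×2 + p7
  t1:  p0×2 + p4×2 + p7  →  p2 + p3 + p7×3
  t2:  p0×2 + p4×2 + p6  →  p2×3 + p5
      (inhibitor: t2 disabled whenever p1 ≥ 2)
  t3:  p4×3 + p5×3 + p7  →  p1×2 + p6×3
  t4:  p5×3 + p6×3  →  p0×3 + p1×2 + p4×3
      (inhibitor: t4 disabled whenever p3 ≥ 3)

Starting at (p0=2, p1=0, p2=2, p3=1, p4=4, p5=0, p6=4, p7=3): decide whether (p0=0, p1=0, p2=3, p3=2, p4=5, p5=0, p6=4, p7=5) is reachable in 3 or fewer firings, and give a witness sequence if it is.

depth 0: 1 marking
depth 1: 4 markings reached so far
depth 2: 7 markings reached so far
depth 3: 11 markings reached so far
target is not among the 11 markings reachable within 3 steps

NO — not reachable within 3 firings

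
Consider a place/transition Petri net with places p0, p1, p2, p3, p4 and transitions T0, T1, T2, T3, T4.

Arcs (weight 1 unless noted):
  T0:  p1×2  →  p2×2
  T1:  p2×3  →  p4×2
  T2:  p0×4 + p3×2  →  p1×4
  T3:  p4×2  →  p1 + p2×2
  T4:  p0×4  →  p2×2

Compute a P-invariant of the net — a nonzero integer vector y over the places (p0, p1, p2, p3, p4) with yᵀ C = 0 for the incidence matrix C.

y = (p0:1, p1:2, p2:2, p3:2, p4:3)

Incidence matrix C (rows=places, cols=transitions):
       T0   T1   T2   T3   T4
   p0   0    0   -4    0   -4
   p1  -2    0    4    1    0
   p2   2   -3    0    2    2
   p3   0    0   -2    0    0
   p4   0    2    0   -2    0

Candidate y = [1, 2, 2, 2, 3]; check y·C column-wise:
  col T0: 1·0 + 2·-2 + 2·2 + 2·0 + 3·0 = 0
  col T1: 1·0 + 2·0 + 2·-3 + 2·0 + 3·2 = 0
  col T2: 1·-4 + 2·4 + 2·0 + 2·-2 + 3·0 = 0
  col T3: 1·0 + 2·1 + 2·2 + 2·0 + 3·-2 = 0
  col T4: 1·-4 + 2·0 + 2·2 + 2·0 + 3·0 = 0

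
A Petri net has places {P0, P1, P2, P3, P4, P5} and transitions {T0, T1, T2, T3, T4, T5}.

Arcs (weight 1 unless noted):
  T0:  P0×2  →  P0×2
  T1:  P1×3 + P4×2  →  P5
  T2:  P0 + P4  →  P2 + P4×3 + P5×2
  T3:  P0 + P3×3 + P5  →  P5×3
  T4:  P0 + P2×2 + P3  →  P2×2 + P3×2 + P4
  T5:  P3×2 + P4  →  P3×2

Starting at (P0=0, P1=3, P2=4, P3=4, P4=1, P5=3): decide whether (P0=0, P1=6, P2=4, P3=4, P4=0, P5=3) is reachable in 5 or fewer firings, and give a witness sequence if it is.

depth 0: 1 marking
depth 1: 2 markings reached so far
depth 2: 2 markings reached so far
(frontier empty at depth 2; search complete)
target is not among the 2 markings reachable within 5 steps

NO — not reachable within 5 firings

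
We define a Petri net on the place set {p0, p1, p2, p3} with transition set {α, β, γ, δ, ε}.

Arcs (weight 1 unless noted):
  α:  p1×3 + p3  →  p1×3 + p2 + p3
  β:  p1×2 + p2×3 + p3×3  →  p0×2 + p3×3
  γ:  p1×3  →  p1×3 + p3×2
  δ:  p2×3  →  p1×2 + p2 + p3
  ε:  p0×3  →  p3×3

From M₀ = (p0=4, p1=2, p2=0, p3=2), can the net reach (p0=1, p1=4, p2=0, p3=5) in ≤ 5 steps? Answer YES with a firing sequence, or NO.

depth 0: 1 marking
depth 1: 2 markings reached so far
depth 2: 2 markings reached so far
(frontier empty at depth 2; search complete)
target is not among the 2 markings reachable within 5 steps

NO — not reachable within 5 firings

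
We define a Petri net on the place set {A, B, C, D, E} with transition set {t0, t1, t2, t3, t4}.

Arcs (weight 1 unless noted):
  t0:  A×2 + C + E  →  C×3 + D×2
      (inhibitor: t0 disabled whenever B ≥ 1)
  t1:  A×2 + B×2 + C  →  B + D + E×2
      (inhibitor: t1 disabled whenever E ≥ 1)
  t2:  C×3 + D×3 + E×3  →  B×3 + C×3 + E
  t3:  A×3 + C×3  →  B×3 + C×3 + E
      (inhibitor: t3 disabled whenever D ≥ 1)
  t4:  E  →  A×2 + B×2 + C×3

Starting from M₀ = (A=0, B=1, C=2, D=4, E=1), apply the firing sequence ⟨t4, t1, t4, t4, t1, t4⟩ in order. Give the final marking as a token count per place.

step 1: fire t4:  (A=0, B=1, C=2, D=4, E=1) → (A=2, B=3, C=5, D=4, E=0)
step 2: fire t1:  (A=2, B=3, C=5, D=4, E=0) → (A=0, B=2, C=4, D=5, E=2)
step 3: fire t4:  (A=0, B=2, C=4, D=5, E=2) → (A=2, B=4, C=7, D=5, E=1)
step 4: fire t4:  (A=2, B=4, C=7, D=5, E=1) → (A=4, B=6, C=10, D=5, E=0)
step 5: fire t1:  (A=4, B=6, C=10, D=5, E=0) → (A=2, B=5, C=9, D=6, E=2)
step 6: fire t4:  (A=2, B=5, C=9, D=6, E=2) → (A=4, B=7, C=12, D=6, E=1)

(A=4, B=7, C=12, D=6, E=1)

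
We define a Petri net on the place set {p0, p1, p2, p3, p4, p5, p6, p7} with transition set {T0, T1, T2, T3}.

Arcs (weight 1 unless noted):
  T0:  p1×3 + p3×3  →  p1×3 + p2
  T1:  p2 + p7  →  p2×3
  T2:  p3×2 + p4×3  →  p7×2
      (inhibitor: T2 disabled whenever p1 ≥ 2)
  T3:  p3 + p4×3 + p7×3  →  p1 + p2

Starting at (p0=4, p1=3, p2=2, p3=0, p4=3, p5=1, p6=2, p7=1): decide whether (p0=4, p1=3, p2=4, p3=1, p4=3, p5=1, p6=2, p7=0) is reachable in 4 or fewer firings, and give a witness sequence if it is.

depth 0: 1 marking
depth 1: 2 markings reached so far
depth 2: 2 markings reached so far
(frontier empty at depth 2; search complete)
target is not among the 2 markings reachable within 4 steps

NO — not reachable within 4 firings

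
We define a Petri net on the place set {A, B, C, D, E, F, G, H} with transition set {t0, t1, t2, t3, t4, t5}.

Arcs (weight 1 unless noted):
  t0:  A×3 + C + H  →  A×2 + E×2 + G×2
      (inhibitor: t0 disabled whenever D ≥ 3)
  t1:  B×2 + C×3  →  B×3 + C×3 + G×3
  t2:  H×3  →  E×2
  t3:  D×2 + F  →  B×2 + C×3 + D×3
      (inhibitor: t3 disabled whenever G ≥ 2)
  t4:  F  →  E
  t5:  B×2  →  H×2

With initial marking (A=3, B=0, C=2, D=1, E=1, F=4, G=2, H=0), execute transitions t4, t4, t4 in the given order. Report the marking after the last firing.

(A=3, B=0, C=2, D=1, E=4, F=1, G=2, H=0)

step 1: fire t4:  (A=3, B=0, C=2, D=1, E=1, F=4, G=2, H=0) → (A=3, B=0, C=2, D=1, E=2, F=3, G=2, H=0)
step 2: fire t4:  (A=3, B=0, C=2, D=1, E=2, F=3, G=2, H=0) → (A=3, B=0, C=2, D=1, E=3, F=2, G=2, H=0)
step 3: fire t4:  (A=3, B=0, C=2, D=1, E=3, F=2, G=2, H=0) → (A=3, B=0, C=2, D=1, E=4, F=1, G=2, H=0)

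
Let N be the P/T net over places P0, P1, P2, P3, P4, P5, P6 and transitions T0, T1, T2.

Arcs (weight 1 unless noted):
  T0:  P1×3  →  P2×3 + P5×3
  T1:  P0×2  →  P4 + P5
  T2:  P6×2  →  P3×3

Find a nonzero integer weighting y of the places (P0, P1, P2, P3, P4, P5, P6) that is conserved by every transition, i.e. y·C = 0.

Incidence matrix C (rows=places, cols=transitions):
       T0   T1   T2
   P0   0   -2    0
   P1  -3    0    0
   P2   3    0    0
   P3   0    0    3
   P4   0    1    0
   P5   3    1    0
   P6   0    0   -2

Candidate y = [0, 1, 1, 0, 0, 0, 0]; check y·C column-wise:
  col T0: 1·-3 + 1·3 + 0·3 = 0
  col T1: 0·-2 + 1·0 + 1·0 + 0·1 + 0·1 = 0
  col T2: 1·0 + 1·0 + 0·3 + 0·-2 = 0

y = (P0:0, P1:1, P2:1, P3:0, P4:0, P5:0, P6:0)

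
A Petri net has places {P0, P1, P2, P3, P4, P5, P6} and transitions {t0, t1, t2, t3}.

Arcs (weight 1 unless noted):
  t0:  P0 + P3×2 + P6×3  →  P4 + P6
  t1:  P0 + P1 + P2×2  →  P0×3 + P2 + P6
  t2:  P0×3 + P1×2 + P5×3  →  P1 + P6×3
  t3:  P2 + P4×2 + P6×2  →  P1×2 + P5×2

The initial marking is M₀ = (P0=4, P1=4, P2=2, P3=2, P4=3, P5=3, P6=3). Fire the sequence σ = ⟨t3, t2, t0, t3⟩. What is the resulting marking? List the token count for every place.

step 1: fire t3:  (P0=4, P1=4, P2=2, P3=2, P4=3, P5=3, P6=3) → (P0=4, P1=6, P2=1, P3=2, P4=1, P5=5, P6=1)
step 2: fire t2:  (P0=4, P1=6, P2=1, P3=2, P4=1, P5=5, P6=1) → (P0=1, P1=5, P2=1, P3=2, P4=1, P5=2, P6=4)
step 3: fire t0:  (P0=1, P1=5, P2=1, P3=2, P4=1, P5=2, P6=4) → (P0=0, P1=5, P2=1, P3=0, P4=2, P5=2, P6=2)
step 4: fire t3:  (P0=0, P1=5, P2=1, P3=0, P4=2, P5=2, P6=2) → (P0=0, P1=7, P2=0, P3=0, P4=0, P5=4, P6=0)

(P0=0, P1=7, P2=0, P3=0, P4=0, P5=4, P6=0)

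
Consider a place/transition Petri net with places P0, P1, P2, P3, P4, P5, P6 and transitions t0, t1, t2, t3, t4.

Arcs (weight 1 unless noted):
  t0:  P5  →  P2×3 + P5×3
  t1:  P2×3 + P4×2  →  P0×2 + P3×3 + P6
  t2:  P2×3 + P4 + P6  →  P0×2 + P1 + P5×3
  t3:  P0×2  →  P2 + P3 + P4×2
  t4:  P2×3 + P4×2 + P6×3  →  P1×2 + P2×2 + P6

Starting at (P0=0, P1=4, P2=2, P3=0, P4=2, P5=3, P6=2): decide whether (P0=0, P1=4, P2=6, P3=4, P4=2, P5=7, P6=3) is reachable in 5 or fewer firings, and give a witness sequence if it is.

step 1: fire t0:  (P0=0, P1=4, P2=2, P3=0, P4=2, P5=3, P6=2) → (P0=0, P1=4, P2=5, P3=0, P4=2, P5=5, P6=2)
step 2: fire t0:  (P0=0, P1=4, P2=5, P3=0, P4=2, P5=5, P6=2) → (P0=0, P1=4, P2=8, P3=0, P4=2, P5=7, P6=2)
step 3: fire t1:  (P0=0, P1=4, P2=8, P3=0, P4=2, P5=7, P6=2) → (P0=2, P1=4, P2=5, P3=3, P4=0, P5=7, P6=3)
step 4: fire t3:  (P0=2, P1=4, P2=5, P3=3, P4=0, P5=7, P6=3) → (P0=0, P1=4, P2=6, P3=4, P4=2, P5=7, P6=3)

YES — reachable via ⟨t0, t0, t1, t3⟩ (4 firings)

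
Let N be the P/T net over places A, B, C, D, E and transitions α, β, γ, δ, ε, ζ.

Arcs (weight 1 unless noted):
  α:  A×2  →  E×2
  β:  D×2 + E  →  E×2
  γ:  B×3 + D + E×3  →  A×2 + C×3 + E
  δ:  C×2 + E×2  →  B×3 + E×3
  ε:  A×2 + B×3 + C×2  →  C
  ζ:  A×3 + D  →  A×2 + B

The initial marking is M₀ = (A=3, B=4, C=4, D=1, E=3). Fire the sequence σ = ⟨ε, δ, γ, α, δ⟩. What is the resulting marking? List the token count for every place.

step 1: fire ε:  (A=3, B=4, C=4, D=1, E=3) → (A=1, B=1, C=3, D=1, E=3)
step 2: fire δ:  (A=1, B=1, C=3, D=1, E=3) → (A=1, B=4, C=1, D=1, E=4)
step 3: fire γ:  (A=1, B=4, C=1, D=1, E=4) → (A=3, B=1, C=4, D=0, E=2)
step 4: fire α:  (A=3, B=1, C=4, D=0, E=2) → (A=1, B=1, C=4, D=0, E=4)
step 5: fire δ:  (A=1, B=1, C=4, D=0, E=4) → (A=1, B=4, C=2, D=0, E=5)

(A=1, B=4, C=2, D=0, E=5)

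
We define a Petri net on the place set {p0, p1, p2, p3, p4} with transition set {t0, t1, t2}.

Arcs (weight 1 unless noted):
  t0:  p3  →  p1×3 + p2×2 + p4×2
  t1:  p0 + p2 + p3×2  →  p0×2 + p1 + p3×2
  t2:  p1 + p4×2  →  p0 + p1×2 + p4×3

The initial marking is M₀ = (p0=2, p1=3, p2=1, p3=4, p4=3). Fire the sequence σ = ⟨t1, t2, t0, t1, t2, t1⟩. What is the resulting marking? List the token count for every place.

(p0=7, p1=11, p2=0, p3=3, p4=7)

step 1: fire t1:  (p0=2, p1=3, p2=1, p3=4, p4=3) → (p0=3, p1=4, p2=0, p3=4, p4=3)
step 2: fire t2:  (p0=3, p1=4, p2=0, p3=4, p4=3) → (p0=4, p1=5, p2=0, p3=4, p4=4)
step 3: fire t0:  (p0=4, p1=5, p2=0, p3=4, p4=4) → (p0=4, p1=8, p2=2, p3=3, p4=6)
step 4: fire t1:  (p0=4, p1=8, p2=2, p3=3, p4=6) → (p0=5, p1=9, p2=1, p3=3, p4=6)
step 5: fire t2:  (p0=5, p1=9, p2=1, p3=3, p4=6) → (p0=6, p1=10, p2=1, p3=3, p4=7)
step 6: fire t1:  (p0=6, p1=10, p2=1, p3=3, p4=7) → (p0=7, p1=11, p2=0, p3=3, p4=7)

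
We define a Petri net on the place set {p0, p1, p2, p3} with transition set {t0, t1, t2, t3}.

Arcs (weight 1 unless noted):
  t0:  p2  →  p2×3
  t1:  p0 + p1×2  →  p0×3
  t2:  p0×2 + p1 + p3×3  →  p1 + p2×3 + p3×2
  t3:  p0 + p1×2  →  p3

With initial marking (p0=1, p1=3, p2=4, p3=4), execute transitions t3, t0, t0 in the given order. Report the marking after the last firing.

(p0=0, p1=1, p2=8, p3=5)

step 1: fire t3:  (p0=1, p1=3, p2=4, p3=4) → (p0=0, p1=1, p2=4, p3=5)
step 2: fire t0:  (p0=0, p1=1, p2=4, p3=5) → (p0=0, p1=1, p2=6, p3=5)
step 3: fire t0:  (p0=0, p1=1, p2=6, p3=5) → (p0=0, p1=1, p2=8, p3=5)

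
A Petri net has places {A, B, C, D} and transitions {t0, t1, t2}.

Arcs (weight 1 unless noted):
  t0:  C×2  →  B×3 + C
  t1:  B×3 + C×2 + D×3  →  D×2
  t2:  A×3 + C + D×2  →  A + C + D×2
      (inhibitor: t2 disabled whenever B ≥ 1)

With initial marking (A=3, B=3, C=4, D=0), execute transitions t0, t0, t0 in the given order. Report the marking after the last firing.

(A=3, B=12, C=1, D=0)

step 1: fire t0:  (A=3, B=3, C=4, D=0) → (A=3, B=6, C=3, D=0)
step 2: fire t0:  (A=3, B=6, C=3, D=0) → (A=3, B=9, C=2, D=0)
step 3: fire t0:  (A=3, B=9, C=2, D=0) → (A=3, B=12, C=1, D=0)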